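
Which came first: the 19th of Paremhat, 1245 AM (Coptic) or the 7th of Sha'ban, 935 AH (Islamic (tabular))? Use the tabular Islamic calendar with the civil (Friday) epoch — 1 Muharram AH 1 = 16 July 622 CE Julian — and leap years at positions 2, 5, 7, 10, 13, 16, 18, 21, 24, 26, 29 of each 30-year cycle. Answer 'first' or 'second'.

first

First date → JDN 2279599; second date → JDN 2279631.
JDN 2279599 < JDN 2279631, so the first date is earlier.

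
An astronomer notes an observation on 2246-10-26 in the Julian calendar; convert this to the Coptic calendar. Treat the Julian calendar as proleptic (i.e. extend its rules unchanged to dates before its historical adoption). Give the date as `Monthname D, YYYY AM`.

Julian Day Number of the source date = 2541708.
Converting JDN 2541708 to the Coptic calendar gives 29 Paopi 1963 AM.

Paopi 29, 1963 AM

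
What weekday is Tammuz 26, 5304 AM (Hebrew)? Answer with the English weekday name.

Thursday

This is JDN 2285202 (27 July 1544 Gregorian).
JDN 2285202 mod 7 = 3, and JDN 0 was a Monday, so this is a Thursday.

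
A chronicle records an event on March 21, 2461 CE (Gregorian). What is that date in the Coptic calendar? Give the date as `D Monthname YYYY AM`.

Both dates share Julian Day Number 2620002; in the Coptic calendar that is 9 Paremhat 2177 AM.

9 Paremhat 2177 AM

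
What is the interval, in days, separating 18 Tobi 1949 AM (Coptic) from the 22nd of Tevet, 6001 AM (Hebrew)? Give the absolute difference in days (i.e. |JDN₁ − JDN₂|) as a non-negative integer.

JDN of the first date = 2536674.
JDN of the second date = 2539574.
|2539574 − 2536674| = 2900.

2900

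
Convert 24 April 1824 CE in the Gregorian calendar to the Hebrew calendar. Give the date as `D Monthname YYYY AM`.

Both dates share Julian Day Number 2387376; in the Hebrew calendar that is 26 Nisan 5584 AM.

26 Nisan 5584 AM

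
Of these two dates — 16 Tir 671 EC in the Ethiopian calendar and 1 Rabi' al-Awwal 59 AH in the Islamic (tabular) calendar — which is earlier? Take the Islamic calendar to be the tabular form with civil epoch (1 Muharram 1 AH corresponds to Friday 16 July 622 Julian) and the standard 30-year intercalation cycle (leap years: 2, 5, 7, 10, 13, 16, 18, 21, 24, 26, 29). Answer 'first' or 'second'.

Converting both to JDN: 1969073 vs 1969052; the smaller is the second.

second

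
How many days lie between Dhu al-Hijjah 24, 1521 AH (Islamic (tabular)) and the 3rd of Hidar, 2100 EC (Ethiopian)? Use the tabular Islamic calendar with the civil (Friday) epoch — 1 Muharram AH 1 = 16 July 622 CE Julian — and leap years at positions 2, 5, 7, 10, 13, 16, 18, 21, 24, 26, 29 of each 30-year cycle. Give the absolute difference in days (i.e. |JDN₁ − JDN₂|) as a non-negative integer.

JDN of the first date = 2487425.
JDN of the second date = 2490943.
|2490943 − 2487425| = 3518.

3518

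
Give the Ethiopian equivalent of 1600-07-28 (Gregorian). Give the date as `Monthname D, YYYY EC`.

Both dates share Julian Day Number 2305657; in the Ethiopian calendar that is 24 Hamle 1592 EC.

Hamle 24, 1592 EC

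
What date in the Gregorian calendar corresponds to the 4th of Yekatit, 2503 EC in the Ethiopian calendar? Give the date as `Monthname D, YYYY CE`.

Julian Day Number of the source date = 2638229.
Converting JDN 2638229 to the Gregorian calendar gives 15 February 2511 CE.

February 15, 2511 CE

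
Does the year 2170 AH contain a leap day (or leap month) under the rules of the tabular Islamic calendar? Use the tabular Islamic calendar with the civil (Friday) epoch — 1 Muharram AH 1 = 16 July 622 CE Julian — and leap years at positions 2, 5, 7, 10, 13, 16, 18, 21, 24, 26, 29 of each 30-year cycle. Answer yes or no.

yes

Year 2170 AH is year 10 of its 30-year cycle; leap positions are 2, 5, 7, 10, 13, 16, 18, 21, 24, 26, 29, so it is a leap year (355 days).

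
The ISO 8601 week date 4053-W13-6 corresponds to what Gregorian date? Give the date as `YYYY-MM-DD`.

ISO week 1 of 4053 is the week containing the first Thursday of 4053.
Week 13, day 6 (Saturday) lands on 4053-03-29.

4053-03-29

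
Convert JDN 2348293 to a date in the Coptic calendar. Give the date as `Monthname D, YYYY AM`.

The Gregorian equivalent of JDN 2348293 is 22 April 1717.
In the Coptic calendar that day is Parmouti 16, 1433 AM.

Parmouti 16, 1433 AM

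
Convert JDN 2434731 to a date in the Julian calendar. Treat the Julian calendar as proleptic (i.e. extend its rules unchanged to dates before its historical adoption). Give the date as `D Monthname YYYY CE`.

The Gregorian equivalent of JDN 2434731 is 19 December 1953.
In the Julian calendar that day is 6 December 1953 CE.

6 December 1953 CE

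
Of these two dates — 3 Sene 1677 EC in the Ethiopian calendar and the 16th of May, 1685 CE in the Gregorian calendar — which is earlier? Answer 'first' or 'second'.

second

Converting both to JDN: 2336652 vs 2336630; the smaller is the second.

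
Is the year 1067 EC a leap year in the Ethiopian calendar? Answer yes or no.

1067 mod 4 = 3; in the Ethiopian calendar a year is leap when year mod 4 = 3, so it is a leap year.

yes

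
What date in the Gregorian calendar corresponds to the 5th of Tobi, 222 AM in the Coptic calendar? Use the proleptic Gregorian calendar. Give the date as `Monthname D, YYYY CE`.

January 2, 506 CE

Both dates share Julian Day Number 1905874; in the Gregorian calendar that is 2 January 506 CE.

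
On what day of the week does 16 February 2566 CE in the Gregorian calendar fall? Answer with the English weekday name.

Sunday

2658319 ≡ 6 (mod 7); counting from Monday = 0 gives Sunday.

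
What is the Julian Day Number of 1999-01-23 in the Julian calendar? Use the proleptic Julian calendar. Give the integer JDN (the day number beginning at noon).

2451215

Equivalently 5 February 1999 (Gregorian).
JDN 2299161 is 15 October 1582 CE (Gregorian); the target day is +152054 days from there, so JDN = 2451215.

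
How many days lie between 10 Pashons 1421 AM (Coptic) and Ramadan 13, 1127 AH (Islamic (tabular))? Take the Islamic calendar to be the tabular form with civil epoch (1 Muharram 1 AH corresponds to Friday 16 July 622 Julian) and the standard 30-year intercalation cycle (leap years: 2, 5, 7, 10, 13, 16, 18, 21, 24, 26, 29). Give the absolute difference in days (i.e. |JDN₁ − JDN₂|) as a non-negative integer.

JDN of the first date = 2343934.
JDN of the second date = 2347705.
|2347705 − 2343934| = 3771.

3771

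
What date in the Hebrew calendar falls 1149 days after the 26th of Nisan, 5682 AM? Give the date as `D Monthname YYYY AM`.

Counting 1149 days forward from JDN 2423169 reaches JDN 2424318, which is 24 Sivan 5685 AM.

24 Sivan 5685 AM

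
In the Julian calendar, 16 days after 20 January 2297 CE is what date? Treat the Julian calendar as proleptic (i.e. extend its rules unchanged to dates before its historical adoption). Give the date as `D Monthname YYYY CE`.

5 February 2297 CE

JDN of 20 January 2297 CE = 2560057.
2560057 + 16 = 2560073.
JDN 2560073 in the Julian calendar is 5 February 2297 CE.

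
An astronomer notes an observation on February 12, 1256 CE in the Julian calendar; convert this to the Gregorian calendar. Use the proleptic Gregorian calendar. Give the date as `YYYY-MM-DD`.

1256-02-19

At this point the Julian calendar is 7 days behind the Gregorian.
12 February 1256 Julian + 7 days → 19 February 1256 Gregorian.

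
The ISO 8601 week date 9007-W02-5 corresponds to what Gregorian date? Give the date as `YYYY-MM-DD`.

9007-01-09

ISO week 1 of 9007 is the week containing the first Thursday of 9007.
Week 2, day 5 (Friday) lands on 9007-01-09.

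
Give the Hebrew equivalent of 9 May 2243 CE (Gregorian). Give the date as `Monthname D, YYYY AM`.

Julian Day Number of the source date = 2540427.
Converting JDN 2540427 to the Hebrew calendar gives 18 Iyar 6003 AM.

Iyar 18, 6003 AM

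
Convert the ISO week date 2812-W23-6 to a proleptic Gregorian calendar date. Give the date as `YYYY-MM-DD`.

ISO week 1 of 2812 is the week containing the first Thursday of 2812.
Week 23, day 6 (Saturday) lands on 2812-06-09.

2812-06-09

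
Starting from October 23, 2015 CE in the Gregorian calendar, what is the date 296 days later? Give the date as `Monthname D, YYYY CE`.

Counting 296 days forward from JDN 2457319 reaches JDN 2457615, which is August 14, 2016 CE.

August 14, 2016 CE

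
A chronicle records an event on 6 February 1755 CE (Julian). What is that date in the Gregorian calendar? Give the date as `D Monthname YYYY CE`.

17 February 1755 CE

At this point the Julian calendar is 11 days behind the Gregorian.
6 February 1755 Julian + 11 days → 17 February 1755 Gregorian.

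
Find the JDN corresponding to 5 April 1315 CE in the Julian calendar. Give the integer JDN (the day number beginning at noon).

2201456

In the proleptic Gregorian calendar the same day is 13 April 1315.
JDN 2400001 is 17 November 1858 CE (Gregorian), MJD 0; the target day is −198545 days from there, so JDN = 2201456.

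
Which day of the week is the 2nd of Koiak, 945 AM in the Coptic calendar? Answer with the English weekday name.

This is JDN 2169917 (5 December 1228 Gregorian).
JDN 2169917 mod 7 = 1, and JDN 0 was a Monday, so this is a Tuesday.

Tuesday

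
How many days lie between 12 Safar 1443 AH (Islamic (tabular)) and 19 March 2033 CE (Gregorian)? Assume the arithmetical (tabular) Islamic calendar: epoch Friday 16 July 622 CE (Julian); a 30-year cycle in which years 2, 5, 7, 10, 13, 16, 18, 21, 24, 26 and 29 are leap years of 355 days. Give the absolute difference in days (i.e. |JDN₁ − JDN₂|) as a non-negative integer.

First date → JDN 2459478; second date → JDN 2463676.
The interval is |2459478 − 2463676| = 4198 days.

4198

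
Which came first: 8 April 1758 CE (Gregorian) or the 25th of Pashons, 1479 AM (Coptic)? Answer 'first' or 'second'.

First date → JDN 2363254; second date → JDN 2365133.
JDN 2363254 < JDN 2365133, so the first date is earlier.

first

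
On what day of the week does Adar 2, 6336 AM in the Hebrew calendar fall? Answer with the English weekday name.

Tuesday

In the Gregorian calendar this is 5 March 2576 (JDN 2661989).
2661989 ≡ 1 (mod 7); counting from Monday = 0 gives Tuesday.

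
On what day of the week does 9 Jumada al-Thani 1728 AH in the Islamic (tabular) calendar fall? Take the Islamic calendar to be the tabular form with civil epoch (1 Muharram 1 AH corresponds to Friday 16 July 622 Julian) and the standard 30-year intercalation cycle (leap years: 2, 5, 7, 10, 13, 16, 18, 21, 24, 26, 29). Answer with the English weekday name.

Tuesday

Equivalently 19 July 2298 Gregorian, JDN 2560587.
JDN 2560587 mod 7 = 1, and JDN 0 was a Monday, so this is a Tuesday.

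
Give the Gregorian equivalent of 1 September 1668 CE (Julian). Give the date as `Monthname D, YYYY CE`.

September 11, 1668 CE

At this point the Julian calendar is 10 days behind the Gregorian.
1 September 1668 Julian + 10 days → 11 September 1668 Gregorian.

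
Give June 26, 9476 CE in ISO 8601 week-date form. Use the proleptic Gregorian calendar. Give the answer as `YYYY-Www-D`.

The weekday is Monday (ISO weekday 1).
That Monday belongs to ISO week 26 of ISO year 9476.

9476-W26-1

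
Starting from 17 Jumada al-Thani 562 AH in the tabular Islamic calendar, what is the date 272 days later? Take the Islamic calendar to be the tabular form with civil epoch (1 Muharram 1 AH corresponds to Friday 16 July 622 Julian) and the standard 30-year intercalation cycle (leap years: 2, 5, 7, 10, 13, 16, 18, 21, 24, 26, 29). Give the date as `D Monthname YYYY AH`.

24 Rabi' al-Awwal 563 AH

Counting 272 days forward from JDN 2147404 reaches JDN 2147676, which is 24 Rabi' al-Awwal 563 AH.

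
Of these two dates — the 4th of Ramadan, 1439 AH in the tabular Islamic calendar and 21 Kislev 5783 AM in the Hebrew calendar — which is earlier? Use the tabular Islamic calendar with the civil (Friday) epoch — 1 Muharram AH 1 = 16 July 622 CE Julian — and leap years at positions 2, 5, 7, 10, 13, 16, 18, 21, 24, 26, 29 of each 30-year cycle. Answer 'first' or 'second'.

First date → JDN 2458258; second date → JDN 2459929.
JDN 2458258 < JDN 2459929, so the first date is earlier.

first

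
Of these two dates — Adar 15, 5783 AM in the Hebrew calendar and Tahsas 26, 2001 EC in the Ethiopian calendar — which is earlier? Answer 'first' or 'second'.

second

First date → JDN 2460012; second date → JDN 2454836.
JDN 2454836 < JDN 2460012, so the second date is earlier.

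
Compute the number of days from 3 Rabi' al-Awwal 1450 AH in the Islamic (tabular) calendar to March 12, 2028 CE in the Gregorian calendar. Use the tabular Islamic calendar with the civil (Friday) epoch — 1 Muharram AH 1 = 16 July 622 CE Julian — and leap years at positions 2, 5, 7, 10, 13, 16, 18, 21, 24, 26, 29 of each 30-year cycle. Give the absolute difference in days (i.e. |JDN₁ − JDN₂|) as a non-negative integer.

JDN of the first date = 2461978.
JDN of the second date = 2461843.
|2461843 − 2461978| = 135.

135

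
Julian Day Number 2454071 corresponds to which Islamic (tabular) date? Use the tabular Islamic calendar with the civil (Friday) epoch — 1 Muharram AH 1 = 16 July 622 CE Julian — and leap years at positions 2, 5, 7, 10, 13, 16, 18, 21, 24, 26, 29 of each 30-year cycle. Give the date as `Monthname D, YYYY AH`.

JDN 2454071 is 1 December 2006 in the Gregorian calendar.
In the tabular Islamic calendar that day is Dhu al-Qa'dah 10, 1427 AH.

Dhu al-Qa'dah 10, 1427 AH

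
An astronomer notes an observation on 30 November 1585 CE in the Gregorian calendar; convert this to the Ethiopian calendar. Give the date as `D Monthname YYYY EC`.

24 Hidar 1578 EC

Both dates share Julian Day Number 2300303; in the Ethiopian calendar that is 24 Hidar 1578 EC.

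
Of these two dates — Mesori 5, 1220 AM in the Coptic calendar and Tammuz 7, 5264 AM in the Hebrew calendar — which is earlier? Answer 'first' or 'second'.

Converting both to JDN: 2270604 vs 2270564; the smaller is the second.

second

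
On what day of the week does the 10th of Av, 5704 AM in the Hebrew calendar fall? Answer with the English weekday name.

Sunday

Equivalently 30 July 1944 Gregorian, JDN 2431302.
JDN 2431302 mod 7 = 6, and JDN 0 was a Monday, so this is a Sunday.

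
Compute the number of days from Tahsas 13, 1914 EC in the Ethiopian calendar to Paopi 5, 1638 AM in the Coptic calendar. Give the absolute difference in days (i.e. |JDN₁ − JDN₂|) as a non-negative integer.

68

First date → JDN 2423046; second date → JDN 2422978.
The interval is |2423046 − 2422978| = 68 days.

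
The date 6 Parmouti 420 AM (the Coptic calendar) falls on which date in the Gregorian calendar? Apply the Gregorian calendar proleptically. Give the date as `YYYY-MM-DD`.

Both dates share Julian Day Number 1978285; in the Gregorian calendar that is 5 April 704 CE.

0704-04-05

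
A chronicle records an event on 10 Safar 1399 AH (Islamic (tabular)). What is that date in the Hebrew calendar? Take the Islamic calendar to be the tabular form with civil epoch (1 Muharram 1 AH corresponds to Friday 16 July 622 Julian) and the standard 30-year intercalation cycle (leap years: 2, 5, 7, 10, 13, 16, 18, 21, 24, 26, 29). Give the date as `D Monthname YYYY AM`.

Julian Day Number of the source date = 2443884.
Converting JDN 2443884 to the Hebrew calendar gives 11 Tevet 5739 AM.

11 Tevet 5739 AM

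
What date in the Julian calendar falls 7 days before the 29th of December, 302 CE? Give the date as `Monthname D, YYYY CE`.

December 22, 302 CE

Counting 7 days back from JDN 1831726 reaches JDN 1831719, which is December 22, 302 CE.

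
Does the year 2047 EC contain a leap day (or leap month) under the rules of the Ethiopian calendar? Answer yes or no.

yes

2047 mod 4 = 3; in the Ethiopian calendar a year is leap when year mod 4 = 3, so it is a leap year.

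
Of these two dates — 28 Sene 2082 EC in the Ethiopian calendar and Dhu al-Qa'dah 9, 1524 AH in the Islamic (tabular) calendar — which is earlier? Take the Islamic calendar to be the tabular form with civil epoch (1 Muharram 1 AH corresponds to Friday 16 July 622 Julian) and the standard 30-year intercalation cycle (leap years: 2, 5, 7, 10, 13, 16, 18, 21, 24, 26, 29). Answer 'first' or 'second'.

first

The two dates have Julian Day Numbers 2484603 and 2488443 respectively.
Since 2484603 < 2488443, the first date comes first.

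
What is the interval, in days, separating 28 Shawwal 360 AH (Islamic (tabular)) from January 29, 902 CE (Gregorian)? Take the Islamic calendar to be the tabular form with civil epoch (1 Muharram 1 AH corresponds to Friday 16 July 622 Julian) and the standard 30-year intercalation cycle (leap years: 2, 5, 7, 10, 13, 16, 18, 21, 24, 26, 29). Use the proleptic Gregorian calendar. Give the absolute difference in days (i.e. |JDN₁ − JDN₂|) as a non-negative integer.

JDN of the first date = 2075951.
JDN of the second date = 2050537.
|2050537 − 2075951| = 25414.

25414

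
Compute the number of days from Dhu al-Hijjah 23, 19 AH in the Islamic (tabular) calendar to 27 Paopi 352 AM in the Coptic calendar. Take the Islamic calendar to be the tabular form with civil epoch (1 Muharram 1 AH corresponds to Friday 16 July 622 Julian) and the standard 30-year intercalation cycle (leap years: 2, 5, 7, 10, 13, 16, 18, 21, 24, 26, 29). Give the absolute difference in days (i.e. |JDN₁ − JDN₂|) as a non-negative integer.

JDN of the first date = 1955166.
JDN of the second date = 1953289.
|1953289 − 1955166| = 1877.

1877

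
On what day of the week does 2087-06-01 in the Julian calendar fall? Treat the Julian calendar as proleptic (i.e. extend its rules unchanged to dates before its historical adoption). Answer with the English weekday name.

Saturday

In the Gregorian calendar this is 14 June 2087 (JDN 2483486).
JDN 2483486 mod 7 = 5, and JDN 0 was a Monday, so this is a Saturday.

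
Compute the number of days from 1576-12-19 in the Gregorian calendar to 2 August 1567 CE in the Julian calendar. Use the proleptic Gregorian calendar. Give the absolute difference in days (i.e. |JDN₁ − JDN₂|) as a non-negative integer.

First date → JDN 2297035; second date → JDN 2293618.
The interval is |2297035 − 2293618| = 3417 days.

3417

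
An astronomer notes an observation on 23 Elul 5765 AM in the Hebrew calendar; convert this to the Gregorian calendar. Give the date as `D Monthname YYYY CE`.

Both dates share Julian Day Number 2453641; in the Gregorian calendar that is 27 September 2005 CE.

27 September 2005 CE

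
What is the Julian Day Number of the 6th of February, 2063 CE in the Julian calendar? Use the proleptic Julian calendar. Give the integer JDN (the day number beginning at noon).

Equivalently 19 February 2063 (Gregorian).
JDN 2299161 is 15 October 1582 CE (Gregorian); the target day is +175444 days from there, so JDN = 2474605.

2474605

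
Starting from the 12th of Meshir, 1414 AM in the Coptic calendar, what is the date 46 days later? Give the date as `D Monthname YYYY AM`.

Counting 46 days forward from JDN 2341289 reaches JDN 2341335, which is 28 Paremhat 1414 AM.

28 Paremhat 1414 AM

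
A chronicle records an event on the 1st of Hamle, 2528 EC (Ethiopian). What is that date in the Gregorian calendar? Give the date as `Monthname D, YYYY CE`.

Both dates share Julian Day Number 2647508; in the Gregorian calendar that is 12 July 2536 CE.

July 12, 2536 CE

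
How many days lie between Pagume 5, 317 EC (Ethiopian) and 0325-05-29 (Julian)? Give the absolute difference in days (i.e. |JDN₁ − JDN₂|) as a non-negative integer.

First date → JDN 1840004; second date → JDN 1839913.
The interval is |1840004 − 1839913| = 91 days.

91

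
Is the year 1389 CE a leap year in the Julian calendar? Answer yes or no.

no

1389 mod 4 = 1, so it is a common year in the Julian calendar.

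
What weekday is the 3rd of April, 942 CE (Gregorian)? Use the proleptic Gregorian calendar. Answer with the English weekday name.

JDN 2065211 mod 7 = 1, and JDN 0 was a Monday, so this is a Tuesday.

Tuesday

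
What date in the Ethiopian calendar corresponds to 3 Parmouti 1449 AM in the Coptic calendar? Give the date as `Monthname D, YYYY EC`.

Miyazya 3, 1725 EC

Both dates share Julian Day Number 2354124; in the Ethiopian calendar that is 3 Miyazya 1725 EC.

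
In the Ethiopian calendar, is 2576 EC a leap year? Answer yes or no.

2576 mod 4 = 0; in the Ethiopian calendar a year is leap when year mod 4 = 3, so it is a common year.

no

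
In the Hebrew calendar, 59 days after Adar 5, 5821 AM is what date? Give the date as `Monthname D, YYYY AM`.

Iyar 5, 5821 AM

JDN of Adar 5, 5821 AM = 2473881.
2473881 + 59 = 2473940.
JDN 2473940 in the Hebrew calendar is Iyar 5, 5821 AM.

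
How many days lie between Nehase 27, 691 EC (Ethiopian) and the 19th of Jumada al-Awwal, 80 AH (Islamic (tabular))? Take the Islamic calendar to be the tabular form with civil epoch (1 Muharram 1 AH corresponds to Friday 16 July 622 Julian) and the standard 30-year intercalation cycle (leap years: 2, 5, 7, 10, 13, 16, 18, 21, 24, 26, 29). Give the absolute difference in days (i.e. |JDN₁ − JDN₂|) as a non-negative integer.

28

JDN of the first date = 1976599.
JDN of the second date = 1976571.
|1976571 − 1976599| = 28.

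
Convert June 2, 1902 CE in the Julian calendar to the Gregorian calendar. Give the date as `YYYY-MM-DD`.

The Julian–Gregorian offset here is 13 days (Julian trailing).
2 June 1902 Julian + 13 days → 15 June 1902 Gregorian.

1902-06-15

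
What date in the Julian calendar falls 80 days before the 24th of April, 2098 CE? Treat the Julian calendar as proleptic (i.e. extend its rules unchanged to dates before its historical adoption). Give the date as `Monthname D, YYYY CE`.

February 3, 2098 CE

Counting 80 days back from JDN 2487466 reaches JDN 2487386, which is February 3, 2098 CE.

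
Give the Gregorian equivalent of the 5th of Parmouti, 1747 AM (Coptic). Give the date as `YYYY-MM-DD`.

Julian Day Number of the source date = 2462970.
Converting JDN 2462970 to the Gregorian calendar gives 13 April 2031 CE.

2031-04-13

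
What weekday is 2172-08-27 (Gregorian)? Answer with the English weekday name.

2514606 ≡ 3 (mod 7); counting from Monday = 0 gives Thursday.

Thursday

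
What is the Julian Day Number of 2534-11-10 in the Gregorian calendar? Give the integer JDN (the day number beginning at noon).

2646898

JDN 2451545 is 1 January 2000 CE (Gregorian); the target day is +195353 days from there, so JDN = 2646898.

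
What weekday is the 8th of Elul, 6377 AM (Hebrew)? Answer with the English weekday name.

This is JDN 2677143 (1 September 2617 Gregorian).
2677143 ≡ 0 (mod 7); counting from Monday = 0 gives Monday.

Monday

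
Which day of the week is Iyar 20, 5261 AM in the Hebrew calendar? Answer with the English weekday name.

This is JDN 2269426 (18 May 1501 Gregorian).
Since JDN mod 7 = 5 (0 = Monday), the day is Saturday.

Saturday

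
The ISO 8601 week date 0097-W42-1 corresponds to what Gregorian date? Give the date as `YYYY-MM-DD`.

ISO week 1 of 97 is the week containing the first Thursday of 97.
Week 42, day 1 (Monday) lands on 0097-10-14.

0097-10-14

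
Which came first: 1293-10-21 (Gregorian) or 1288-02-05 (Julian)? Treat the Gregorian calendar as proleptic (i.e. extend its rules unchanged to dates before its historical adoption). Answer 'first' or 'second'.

First date → JDN 2193613; second date → JDN 2191535.
JDN 2191535 < JDN 2193613, so the second date is earlier.

second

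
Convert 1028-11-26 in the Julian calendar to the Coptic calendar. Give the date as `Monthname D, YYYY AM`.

Hathor 30, 745 AM

Both dates share Julian Day Number 2096865; in the Coptic calendar that is 30 Hathor 745 AM.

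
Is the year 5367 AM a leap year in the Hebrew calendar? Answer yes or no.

no

Hebrew year 5367 is year 9 of its 19-year Metonic cycle; leap years are at positions 3, 6, 8, 11, 14, 17, 19, so it is a common year (12 months).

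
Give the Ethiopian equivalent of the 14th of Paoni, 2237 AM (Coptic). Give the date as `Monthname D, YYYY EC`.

Sene 14, 2513 EC

Both dates share Julian Day Number 2642012; in the Ethiopian calendar that is 14 Sene 2513 EC.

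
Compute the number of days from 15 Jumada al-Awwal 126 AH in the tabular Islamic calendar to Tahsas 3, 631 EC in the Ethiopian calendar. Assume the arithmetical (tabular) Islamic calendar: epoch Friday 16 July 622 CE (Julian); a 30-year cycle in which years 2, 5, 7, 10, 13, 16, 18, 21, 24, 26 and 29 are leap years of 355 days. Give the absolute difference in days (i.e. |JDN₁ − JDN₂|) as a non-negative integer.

38448

JDN of the first date = 1992868.
JDN of the second date = 1954420.
|1954420 − 1992868| = 38448.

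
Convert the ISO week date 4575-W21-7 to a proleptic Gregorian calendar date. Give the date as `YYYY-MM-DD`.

ISO week 1 of 4575 is the week containing the first Thursday of 4575.
Week 21, day 7 (Sunday) lands on 4575-05-28.

4575-05-28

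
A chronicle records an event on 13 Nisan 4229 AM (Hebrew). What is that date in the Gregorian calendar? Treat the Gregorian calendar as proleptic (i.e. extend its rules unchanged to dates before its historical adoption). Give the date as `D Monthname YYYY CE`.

11 April 469 CE

Julian Day Number of the source date = 1892460.
Converting JDN 1892460 to the Gregorian calendar gives 11 April 469 CE.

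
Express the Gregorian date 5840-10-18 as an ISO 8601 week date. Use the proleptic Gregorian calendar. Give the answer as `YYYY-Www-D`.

The weekday is Sunday (ISO weekday 7).
That Sunday belongs to ISO week 42 of ISO year 5840.

5840-W42-7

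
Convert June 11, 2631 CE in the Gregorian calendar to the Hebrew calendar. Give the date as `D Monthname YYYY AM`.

Julian Day Number of the source date = 2682174.
Converting JDN 2682174 to the Hebrew calendar gives 19 Sivan 6391 AM.

19 Sivan 6391 AM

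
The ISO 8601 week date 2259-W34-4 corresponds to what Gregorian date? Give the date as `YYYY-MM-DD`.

ISO week 1 of 2259 is the week containing the first Thursday of 2259.
Week 34, day 4 (Thursday) lands on 2259-08-25.

2259-08-25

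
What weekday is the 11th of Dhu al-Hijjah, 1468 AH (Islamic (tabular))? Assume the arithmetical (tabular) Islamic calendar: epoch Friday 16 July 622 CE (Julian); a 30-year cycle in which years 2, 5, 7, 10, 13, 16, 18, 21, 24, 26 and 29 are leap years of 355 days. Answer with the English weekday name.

Equivalently 12 October 2046 Gregorian, JDN 2468631.
Since JDN mod 7 = 4 (0 = Monday), the day is Friday.

Friday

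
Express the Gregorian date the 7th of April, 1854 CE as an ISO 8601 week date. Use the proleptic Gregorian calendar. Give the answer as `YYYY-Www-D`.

1854-W14-5

The weekday is Friday (ISO weekday 5).
That Friday belongs to ISO week 14 of ISO year 1854.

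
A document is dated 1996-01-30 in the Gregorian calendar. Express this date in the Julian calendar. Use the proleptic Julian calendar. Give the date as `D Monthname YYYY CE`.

17 January 1996 CE

The Julian–Gregorian offset here is 13 days (Julian trailing).
30 January 1996 Gregorian − 13 days → 17 January 1996 Julian.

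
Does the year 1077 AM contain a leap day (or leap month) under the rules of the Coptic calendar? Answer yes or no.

1077 mod 4 = 1; in the Coptic calendar a year is leap when year mod 4 = 3, so it is a common year.

no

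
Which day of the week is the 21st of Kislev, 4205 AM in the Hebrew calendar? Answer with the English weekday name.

Saturday

Equivalently 19 November 444 Gregorian, JDN 1883551.
JDN 1883551 mod 7 = 5, and JDN 0 was a Monday, so this is a Saturday.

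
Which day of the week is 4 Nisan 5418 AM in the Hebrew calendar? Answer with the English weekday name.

Sunday

Equivalently 7 April 1658 Gregorian, JDN 2326729.
2326729 ≡ 6 (mod 7); counting from Monday = 0 gives Sunday.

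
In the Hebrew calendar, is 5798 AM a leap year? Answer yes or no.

Hebrew year 5798 is year 3 of its 19-year Metonic cycle; leap years are at positions 3, 6, 8, 11, 14, 17, 19, so it is a leap year (13 months).

yes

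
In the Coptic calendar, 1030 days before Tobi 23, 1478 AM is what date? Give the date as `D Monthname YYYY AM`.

The starting date is JDN 2364646; 2364646 − 1030 = 2363616.
JDN 2363616 corresponds to 29 Paremhat 1475 AM.

29 Paremhat 1475 AM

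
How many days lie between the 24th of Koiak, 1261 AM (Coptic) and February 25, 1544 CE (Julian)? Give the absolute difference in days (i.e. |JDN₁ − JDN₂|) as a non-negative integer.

299

JDN of the first date = 2285358.
JDN of the second date = 2285059.
|2285059 − 2285358| = 299.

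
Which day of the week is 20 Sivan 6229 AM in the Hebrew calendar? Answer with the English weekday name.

Friday

In the Gregorian calendar this is 31 May 2469 (JDN 2622995).
JDN 2622995 mod 7 = 4, and JDN 0 was a Monday, so this is a Friday.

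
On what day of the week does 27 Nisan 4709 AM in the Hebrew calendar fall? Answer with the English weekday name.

Equivalently 3 April 949 Gregorian, JDN 2067768.
Since JDN mod 7 = 3 (0 = Monday), the day is Thursday.

Thursday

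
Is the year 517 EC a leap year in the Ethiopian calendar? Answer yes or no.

517 mod 4 = 1; in the Ethiopian calendar a year is leap when year mod 4 = 3, so it is a common year.

no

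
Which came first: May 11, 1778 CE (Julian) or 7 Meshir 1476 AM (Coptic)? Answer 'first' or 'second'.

second

Converting both to JDN: 2370603 vs 2363930; the smaller is the second.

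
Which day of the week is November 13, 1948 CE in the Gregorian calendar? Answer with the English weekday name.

Since JDN mod 7 = 5 (0 = Monday), the day is Saturday.

Saturday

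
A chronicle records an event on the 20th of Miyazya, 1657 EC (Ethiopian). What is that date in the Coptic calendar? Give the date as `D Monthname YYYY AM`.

Julian Day Number of the source date = 2329304.
Converting JDN 2329304 to the Coptic calendar gives 20 Parmouti 1381 AM.

20 Parmouti 1381 AM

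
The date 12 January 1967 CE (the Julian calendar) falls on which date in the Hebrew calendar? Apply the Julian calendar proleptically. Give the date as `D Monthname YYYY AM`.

14 Shevat 5727 AM

Both dates share Julian Day Number 2439516; in the Hebrew calendar that is 14 Shevat 5727 AM.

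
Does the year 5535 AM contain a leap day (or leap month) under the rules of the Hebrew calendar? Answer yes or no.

yes

Hebrew year 5535 is year 6 of its 19-year Metonic cycle; leap years are at positions 3, 6, 8, 11, 14, 17, 19, so it is a leap year (13 months).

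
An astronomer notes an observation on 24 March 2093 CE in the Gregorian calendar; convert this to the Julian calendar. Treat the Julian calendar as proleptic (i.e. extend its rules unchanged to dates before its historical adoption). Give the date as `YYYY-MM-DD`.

2093-03-11

At this point the Julian calendar is 13 days behind the Gregorian.
24 March 2093 Gregorian − 13 days → 11 March 2093 Julian.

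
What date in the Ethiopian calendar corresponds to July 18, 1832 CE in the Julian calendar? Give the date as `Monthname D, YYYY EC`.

The source date corresponds to 30 July 1832 in the Gregorian calendar (JDN 2390395).
That day falls on 24 Hamle 1824 EC in the Ethiopian calendar.

Hamle 24, 1824 EC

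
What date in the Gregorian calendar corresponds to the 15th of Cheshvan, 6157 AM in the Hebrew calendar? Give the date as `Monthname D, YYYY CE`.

November 16, 2396 CE

Julian Day Number of the source date = 2596501.
Converting JDN 2596501 to the Gregorian calendar gives 16 November 2396 CE.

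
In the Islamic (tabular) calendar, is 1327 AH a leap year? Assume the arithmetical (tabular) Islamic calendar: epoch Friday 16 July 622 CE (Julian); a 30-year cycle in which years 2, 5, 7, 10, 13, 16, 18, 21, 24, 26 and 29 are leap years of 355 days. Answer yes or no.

Year 1327 AH is year 7 of its 30-year cycle; leap positions are 2, 5, 7, 10, 13, 16, 18, 21, 24, 26, 29, so it is a leap year (355 days).

yes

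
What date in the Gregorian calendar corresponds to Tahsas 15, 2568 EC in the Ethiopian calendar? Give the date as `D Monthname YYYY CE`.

Both dates share Julian Day Number 2661922; in the Gregorian calendar that is 29 December 2575 CE.

29 December 2575 CE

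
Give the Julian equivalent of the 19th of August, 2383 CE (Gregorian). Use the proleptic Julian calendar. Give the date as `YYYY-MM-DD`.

2383-08-03

At this point the Julian calendar is 16 days behind the Gregorian.
19 August 2383 Gregorian − 16 days → 3 August 2383 Julian.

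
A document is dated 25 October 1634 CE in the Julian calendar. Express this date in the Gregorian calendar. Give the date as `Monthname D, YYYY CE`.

November 4, 1634 CE

The Julian–Gregorian offset here is 10 days (Julian trailing).
25 October 1634 Julian + 10 days → 4 November 1634 Gregorian.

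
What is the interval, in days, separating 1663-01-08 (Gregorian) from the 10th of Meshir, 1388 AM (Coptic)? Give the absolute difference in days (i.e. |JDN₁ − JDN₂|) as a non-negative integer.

JDN of the first date = 2328466.
JDN of the second date = 2331791.
|2331791 − 2328466| = 3325.

3325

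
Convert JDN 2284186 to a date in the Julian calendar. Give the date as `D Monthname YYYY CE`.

5 October 1541 CE

The proleptic Gregorian equivalent of JDN 2284186 is 15 October 1541.
In the Julian calendar that day is 5 October 1541 CE.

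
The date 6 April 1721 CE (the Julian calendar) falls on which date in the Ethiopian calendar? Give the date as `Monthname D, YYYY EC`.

The source date corresponds to 17 April 1721 in the Gregorian calendar (JDN 2349749).
That day falls on 11 Miyazya 1713 EC in the Ethiopian calendar.

Miyazya 11, 1713 EC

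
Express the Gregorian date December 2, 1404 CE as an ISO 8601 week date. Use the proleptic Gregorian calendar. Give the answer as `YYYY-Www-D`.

The weekday is Sunday (ISO weekday 7).
That Sunday belongs to ISO week 48 of ISO year 1404.

1404-W48-7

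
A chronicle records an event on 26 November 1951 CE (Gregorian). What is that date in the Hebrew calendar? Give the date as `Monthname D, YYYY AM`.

Cheshvan 27, 5712 AM

Julian Day Number of the source date = 2433977.
Converting JDN 2433977 to the Hebrew calendar gives 27 Cheshvan 5712 AM.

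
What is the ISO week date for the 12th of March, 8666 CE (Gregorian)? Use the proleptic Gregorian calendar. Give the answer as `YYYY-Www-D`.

8666-W11-1

The weekday is Monday (ISO weekday 1).
That Monday belongs to ISO week 11 of ISO year 8666.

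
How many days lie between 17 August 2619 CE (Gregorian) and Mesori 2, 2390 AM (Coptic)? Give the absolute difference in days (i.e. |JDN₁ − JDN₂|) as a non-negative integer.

20085

First date → JDN 2677858; second date → JDN 2697943.
The interval is |2677858 − 2697943| = 20085 days.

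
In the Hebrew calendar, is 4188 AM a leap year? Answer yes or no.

Hebrew year 4188 is year 8 of its 19-year Metonic cycle; leap years are at positions 3, 6, 8, 11, 14, 17, 19, so it is a leap year (13 months).

yes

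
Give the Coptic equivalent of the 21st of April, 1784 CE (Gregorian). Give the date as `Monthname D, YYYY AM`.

Parmouti 15, 1500 AM

Both dates share Julian Day Number 2372764; in the Coptic calendar that is 15 Parmouti 1500 AM.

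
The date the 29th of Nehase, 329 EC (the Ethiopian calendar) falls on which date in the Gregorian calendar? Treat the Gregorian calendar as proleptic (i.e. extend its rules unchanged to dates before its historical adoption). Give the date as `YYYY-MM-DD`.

0337-08-23

Both dates share Julian Day Number 1844381; in the Gregorian calendar that is 23 August 337 CE.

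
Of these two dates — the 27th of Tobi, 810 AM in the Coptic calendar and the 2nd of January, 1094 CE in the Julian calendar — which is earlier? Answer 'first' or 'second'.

second

First date → JDN 2120663; second date → JDN 2120643.
JDN 2120643 < JDN 2120663, so the second date is earlier.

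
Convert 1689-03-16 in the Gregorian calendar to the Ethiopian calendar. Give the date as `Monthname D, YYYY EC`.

Megabit 10, 1681 EC

Julian Day Number of the source date = 2338030.
Converting JDN 2338030 to the Ethiopian calendar gives 10 Megabit 1681 EC.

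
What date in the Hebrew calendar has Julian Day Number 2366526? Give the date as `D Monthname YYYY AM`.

JDN 2366526 is 24 March 1767 in the Gregorian calendar.
In the Hebrew calendar that day is 23 Adar II 5527 AM.

23 Adar II 5527 AM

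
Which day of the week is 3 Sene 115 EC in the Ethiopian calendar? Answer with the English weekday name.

This is JDN 1766131 (27 May 123 Gregorian).
1766131 ≡ 3 (mod 7); counting from Monday = 0 gives Thursday.

Thursday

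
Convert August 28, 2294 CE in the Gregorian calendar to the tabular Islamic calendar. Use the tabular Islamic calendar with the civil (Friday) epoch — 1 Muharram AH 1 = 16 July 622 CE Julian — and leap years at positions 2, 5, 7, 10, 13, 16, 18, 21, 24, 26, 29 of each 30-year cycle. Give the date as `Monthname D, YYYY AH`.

Both dates share Julian Day Number 2559166; in the tabular Islamic calendar that is 5 Jumada al-Thani 1724 AH.

Jumada al-Thani 5, 1724 AH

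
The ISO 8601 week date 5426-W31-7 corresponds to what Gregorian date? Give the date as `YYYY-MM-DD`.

5426-08-06

ISO week 1 of 5426 is the week containing the first Thursday of 5426.
Week 31, day 7 (Sunday) lands on 5426-08-06.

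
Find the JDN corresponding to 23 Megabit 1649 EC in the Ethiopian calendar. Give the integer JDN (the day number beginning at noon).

In the Gregorian calendar the same day is 29 March 1657.
JDN 2299161 is 15 October 1582 CE (Gregorian); the target day is +27194 days from there, so JDN = 2326355.

2326355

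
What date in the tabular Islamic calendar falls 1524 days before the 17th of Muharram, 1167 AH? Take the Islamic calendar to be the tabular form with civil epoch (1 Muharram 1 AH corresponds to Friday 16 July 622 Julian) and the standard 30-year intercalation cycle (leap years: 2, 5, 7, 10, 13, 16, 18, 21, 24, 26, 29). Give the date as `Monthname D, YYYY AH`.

Ramadan 29, 1162 AH

Counting 1524 days back from JDN 2361648 reaches JDN 2360124, which is Ramadan 29, 1162 AH.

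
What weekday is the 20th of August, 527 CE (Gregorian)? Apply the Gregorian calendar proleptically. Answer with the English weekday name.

1913774 ≡ 2 (mod 7); counting from Monday = 0 gives Wednesday.

Wednesday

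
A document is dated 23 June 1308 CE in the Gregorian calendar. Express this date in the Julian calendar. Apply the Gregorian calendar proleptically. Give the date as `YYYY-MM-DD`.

1308-06-15

The Julian–Gregorian offset here is 8 days (Julian trailing).
23 June 1308 Gregorian − 8 days → 15 June 1308 Julian.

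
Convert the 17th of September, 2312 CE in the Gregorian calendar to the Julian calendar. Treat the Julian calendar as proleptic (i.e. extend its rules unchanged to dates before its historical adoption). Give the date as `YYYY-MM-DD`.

2312-09-01

For dates in this range the Gregorian date is 16 days ahead of the Julian.
17 September 2312 Gregorian − 16 days → 1 September 2312 Julian.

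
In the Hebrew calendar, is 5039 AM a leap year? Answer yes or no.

Hebrew year 5039 is year 4 of its 19-year Metonic cycle; leap years are at positions 3, 6, 8, 11, 14, 17, 19, so it is a common year (12 months).

no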